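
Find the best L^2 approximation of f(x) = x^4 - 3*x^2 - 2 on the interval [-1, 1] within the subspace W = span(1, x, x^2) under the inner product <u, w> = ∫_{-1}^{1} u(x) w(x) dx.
g(x) = -15*x^2/7 - 73/35

The best approximation g ∈ W is the orthogonal projection of f onto W. Writing g = a_0 + a_1 x + a_2 x^2, the coefficients solve the normal equations G · a = b where
  G_{ij} = <φ_i, φ_j> and b_i = <f, φ_i>, with φ_0 = 1, φ_1 = x, φ_2 = x^2.
G =
  [2, 0, 2/3]
  [0, 2/3, 0]
  [2/3, 0, 2/5],
b = (-28/5, 0, -236/105).
Solving gives a_0 = -73/35, a_1 = 0, a_2 = -15/7, so
  g(x) = -15*x^2/7 - 73/35.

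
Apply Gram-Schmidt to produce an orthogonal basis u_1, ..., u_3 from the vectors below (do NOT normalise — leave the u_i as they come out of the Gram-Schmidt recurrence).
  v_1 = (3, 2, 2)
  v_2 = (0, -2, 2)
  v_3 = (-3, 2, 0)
Orthogonal basis:
  u_1 = (3, 2, 2)
  u_2 = (0, -2, 2)
  u_3 = (-36/17, 27/17, 27/17)

Apply the Gram-Schmidt recurrence
  u_1 = v_1
  u_i = v_i − Σ_{j<i} ((v_i · u_j) / (u_j · u_j)) · u_j.

Step by step this gives:
  u_1 = (3, 2, 2)
  u_2 = (0, -2, 2)
  u_3 = (-36/17, 27/17, 27/17)

Orthogonality check:
  u_2 · u_1 = 0 (should be 0)
  u_3 · u_1 = 0 (should be 0)
  u_3 · u_2 = 0 (should be 0)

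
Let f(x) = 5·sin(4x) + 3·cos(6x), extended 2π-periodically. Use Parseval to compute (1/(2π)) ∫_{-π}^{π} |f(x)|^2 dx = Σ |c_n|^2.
Σ |c_n|^2 = 17

Expand |f|^2 and use orthogonality of {sin(nx), cos(mx)} on [-π, π]:
  ∫_{-π}^{π} sin(nx)^2 dx = π, ∫ cos(mx)^2 dx = π, and cross terms integrate to 0.
So ∫_{-π}^{π} f(x)^2 dx = 5^2 · π + 3^2 · π = (25 + 9)π.
Divide by 2π: (25 + 9)/2 = 17.
By Parseval, this equals Σ |c_n|^2.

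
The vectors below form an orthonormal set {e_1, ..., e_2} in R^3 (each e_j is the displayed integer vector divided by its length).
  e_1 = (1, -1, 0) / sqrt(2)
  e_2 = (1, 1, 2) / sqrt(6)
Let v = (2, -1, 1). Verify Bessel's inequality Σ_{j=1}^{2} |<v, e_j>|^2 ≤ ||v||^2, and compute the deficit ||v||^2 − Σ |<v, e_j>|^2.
Σ |<v, e_j>|^2 = 6; ||v||^2 = 6; deficit = 0

Write each e_j = u_j / sqrt(<u_j, u_j>) where u_j is the displayed integer vector. Then <v, e_j> = <v, u_j> / sqrt(<u_j, u_j>), so |<v, e_j>|^2 = <v, u_j>^2 / <u_j, u_j>.
Coefficients: <v, e_1> = 3/sqrt(2), <v, e_2> = 3/sqrt(6).
Square and sum: Σ |<v, e_j>|^2 = 6.
Compute ||v||^2 = v·v = 6.
Deficit = 6 − 6 = 0 ≥ 0, confirming Bessel's inequality. (The deficit equals ||v − Σ <v,e_j> e_j||^2, the squared distance from v to span{e_j}.)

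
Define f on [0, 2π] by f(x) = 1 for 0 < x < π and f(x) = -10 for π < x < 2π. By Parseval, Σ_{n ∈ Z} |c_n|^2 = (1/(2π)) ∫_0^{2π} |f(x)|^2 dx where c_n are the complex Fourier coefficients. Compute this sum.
Σ |c_n|^2 = 101/2

Parseval equates the L^2 energy of f (normalised by 1/(2π)) with the ℓ^2 sum of its Fourier coefficients: (1/(2π)) ∫_0^{2π} |f|^2 = Σ |c_n|^2.
Compute the left side: (1/(2π)) [∫_0^π 1^2 dx + ∫_π^{2π} (-10)^2 dx] = (1/(2π)) · (1π + 100π) = (1 + 100)/2 = 101/2.
So Σ_{n ∈ Z} |c_n|^2 = 101/2.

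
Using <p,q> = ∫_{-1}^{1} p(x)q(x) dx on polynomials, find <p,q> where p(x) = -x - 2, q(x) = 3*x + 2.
<p,q> = -10

Expand the product: p(x)·q(x) = -3*x^2 - 8*x - 4.
∫_{-1}^{1} of each monomial x^k gives [2/(k+1) if k even, 0 if k odd]. Integrating term-by-term (or equivalently evaluating the antiderivative F(x) = -x^3 - 4*x^2 - 4*x at the endpoints):
  F(1) − F(−1) = -9 − (1) = -10.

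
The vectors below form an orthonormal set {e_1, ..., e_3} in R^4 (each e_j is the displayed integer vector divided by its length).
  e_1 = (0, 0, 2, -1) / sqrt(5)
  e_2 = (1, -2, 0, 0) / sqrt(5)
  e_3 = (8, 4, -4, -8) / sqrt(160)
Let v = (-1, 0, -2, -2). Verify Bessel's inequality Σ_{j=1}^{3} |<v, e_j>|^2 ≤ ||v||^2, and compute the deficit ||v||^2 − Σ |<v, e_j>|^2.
Σ |<v, e_j>|^2 = 13/5; ||v||^2 = 9; deficit = 32/5

Write each e_j = u_j / sqrt(<u_j, u_j>) where u_j is the displayed integer vector. Then <v, e_j> = <v, u_j> / sqrt(<u_j, u_j>), so |<v, e_j>|^2 = <v, u_j>^2 / <u_j, u_j>.
Coefficients: <v, e_1> = -2/sqrt(5), <v, e_2> = -1/sqrt(5), <v, e_3> = 16/sqrt(160).
Square and sum: Σ |<v, e_j>|^2 = 13/5.
Compute ||v||^2 = v·v = 9.
Deficit = 9 − 13/5 = 32/5 ≥ 0, confirming Bessel's inequality. (The deficit equals ||v − Σ <v,e_j> e_j||^2, the squared distance from v to span{e_j}.)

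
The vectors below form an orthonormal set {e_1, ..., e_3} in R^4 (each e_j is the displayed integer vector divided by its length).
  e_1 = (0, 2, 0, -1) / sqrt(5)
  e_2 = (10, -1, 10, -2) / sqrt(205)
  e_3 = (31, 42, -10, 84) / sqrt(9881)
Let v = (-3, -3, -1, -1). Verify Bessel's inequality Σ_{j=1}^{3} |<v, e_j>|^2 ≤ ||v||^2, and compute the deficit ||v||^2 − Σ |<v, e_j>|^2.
Σ |<v, e_j>|^2 = 4739/241; ||v||^2 = 20; deficit = 81/241

Write each e_j = u_j / sqrt(<u_j, u_j>) where u_j is the displayed integer vector. Then <v, e_j> = <v, u_j> / sqrt(<u_j, u_j>), so |<v, e_j>|^2 = <v, u_j>^2 / <u_j, u_j>.
Coefficients: <v, e_1> = -5/sqrt(5), <v, e_2> = -35/sqrt(205), <v, e_3> = -293/sqrt(9881).
Square and sum: Σ |<v, e_j>|^2 = 4739/241.
Compute ||v||^2 = v·v = 20.
Deficit = 20 − 4739/241 = 81/241 ≥ 0, confirming Bessel's inequality. (The deficit equals ||v − Σ <v,e_j> e_j||^2, the squared distance from v to span{e_j}.)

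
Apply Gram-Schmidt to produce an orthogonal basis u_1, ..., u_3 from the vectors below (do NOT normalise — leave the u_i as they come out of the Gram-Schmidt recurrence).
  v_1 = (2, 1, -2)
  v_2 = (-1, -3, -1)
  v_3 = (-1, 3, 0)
Orthogonal basis:
  u_1 = (2, 1, -2)
  u_2 = (-1/3, -8/3, -5/3)
  u_3 = (-133/90, 38/45, -19/18)

Apply the Gram-Schmidt recurrence
  u_1 = v_1
  u_i = v_i − Σ_{j<i} ((v_i · u_j) / (u_j · u_j)) · u_j.

Step by step this gives:
  u_1 = (2, 1, -2)
  u_2 = (-1/3, -8/3, -5/3)
  u_3 = (-133/90, 38/45, -19/18)

Orthogonality check:
  u_2 · u_1 = 0 (should be 0)
  u_3 · u_1 = 0 (should be 0)
  u_3 · u_2 = 0 (should be 0)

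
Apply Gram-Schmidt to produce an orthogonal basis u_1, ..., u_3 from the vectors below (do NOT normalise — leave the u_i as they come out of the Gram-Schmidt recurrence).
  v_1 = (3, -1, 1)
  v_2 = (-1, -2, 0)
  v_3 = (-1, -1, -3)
Orthogonal basis:
  u_1 = (3, -1, 1)
  u_2 = (-8/11, -23/11, 1/11)
  u_3 = (20/27, -10/27, -70/27)

Apply the Gram-Schmidt recurrence
  u_1 = v_1
  u_i = v_i − Σ_{j<i} ((v_i · u_j) / (u_j · u_j)) · u_j.

Step by step this gives:
  u_1 = (3, -1, 1)
  u_2 = (-8/11, -23/11, 1/11)
  u_3 = (20/27, -10/27, -70/27)

Orthogonality check:
  u_2 · u_1 = 0 (should be 0)
  u_3 · u_1 = 0 (should be 0)
  u_3 · u_2 = 0 (should be 0)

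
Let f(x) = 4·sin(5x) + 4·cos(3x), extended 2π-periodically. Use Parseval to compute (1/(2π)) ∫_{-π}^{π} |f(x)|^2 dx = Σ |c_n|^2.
Σ |c_n|^2 = 16

Expand |f|^2 and use orthogonality of {sin(nx), cos(mx)} on [-π, π]:
  ∫_{-π}^{π} sin(nx)^2 dx = π, ∫ cos(mx)^2 dx = π, and cross terms integrate to 0.
So ∫_{-π}^{π} f(x)^2 dx = 4^2 · π + 4^2 · π = (16 + 16)π.
Divide by 2π: (16 + 16)/2 = 16.
By Parseval, this equals Σ |c_n|^2.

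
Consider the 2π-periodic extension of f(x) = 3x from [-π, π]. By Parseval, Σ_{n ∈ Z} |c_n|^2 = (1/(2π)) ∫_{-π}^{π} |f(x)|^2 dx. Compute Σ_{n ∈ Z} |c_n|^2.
Σ |c_n|^2 = 3π^2

Expand and integrate term by term over [-π, π]:
  ∫ (3x)^2 dx = 9·(2π^3/3); ∫ 2·3·(0)·x dx = 0 (odd integrand); ∫ 0^2 dx = 0·2π.
So (1/(2π)) ∫_{-π}^{π} (3x)^2 dx = 9π^2/3 + 0 = 3π^2.
Parseval ⇒ Σ |c_n|^2 = 3π^2.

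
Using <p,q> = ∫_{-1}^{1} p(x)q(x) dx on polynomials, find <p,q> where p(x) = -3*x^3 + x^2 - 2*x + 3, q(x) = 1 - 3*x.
<p,q> = 214/15

Expand the product: p(x)·q(x) = 9*x^4 - 6*x^3 + 7*x^2 - 11*x + 3.
∫_{-1}^{1} of each monomial x^k gives [2/(k+1) if k even, 0 if k odd]. Integrating term-by-term (or equivalently evaluating the antiderivative F(x) = 9*x^5/5 - 3*x^4/2 + 7*x^3/3 - 11*x^2/2 + 3*x at the endpoints):
  F(1) − F(−1) = 2/15 − (-212/15) = 214/15.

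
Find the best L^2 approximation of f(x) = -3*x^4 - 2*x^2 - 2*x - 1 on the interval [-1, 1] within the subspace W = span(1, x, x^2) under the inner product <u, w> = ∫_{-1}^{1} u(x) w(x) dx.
g(x) = -32*x^2/7 - 2*x - 26/35

The best approximation g ∈ W is the orthogonal projection of f onto W. Writing g = a_0 + a_1 x + a_2 x^2, the coefficients solve the normal equations G · a = b where
  G_{ij} = <φ_i, φ_j> and b_i = <f, φ_i>, with φ_0 = 1, φ_1 = x, φ_2 = x^2.
G =
  [2, 0, 2/3]
  [0, 2/3, 0]
  [2/3, 0, 2/5],
b = (-68/15, -4/3, -244/105).
Solving gives a_0 = -26/35, a_1 = -2, a_2 = -32/7, so
  g(x) = -32*x^2/7 - 2*x - 26/35.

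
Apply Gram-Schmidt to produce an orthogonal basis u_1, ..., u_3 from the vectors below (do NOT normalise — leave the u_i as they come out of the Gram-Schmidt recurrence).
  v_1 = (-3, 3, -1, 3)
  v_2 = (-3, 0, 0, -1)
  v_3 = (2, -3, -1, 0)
Orthogonal basis:
  u_1 = (-3, 3, -1, 3)
  u_2 = (-33/14, -9/14, 3/14, -23/14)
  u_3 = (-19/61, -105/61, -87/61, 57/61)

Apply the Gram-Schmidt recurrence
  u_1 = v_1
  u_i = v_i − Σ_{j<i} ((v_i · u_j) / (u_j · u_j)) · u_j.

Step by step this gives:
  u_1 = (-3, 3, -1, 3)
  u_2 = (-33/14, -9/14, 3/14, -23/14)
  u_3 = (-19/61, -105/61, -87/61, 57/61)

Orthogonality check:
  u_2 · u_1 = 0 (should be 0)
  u_3 · u_1 = 0 (should be 0)
  u_3 · u_2 = 0 (should be 0)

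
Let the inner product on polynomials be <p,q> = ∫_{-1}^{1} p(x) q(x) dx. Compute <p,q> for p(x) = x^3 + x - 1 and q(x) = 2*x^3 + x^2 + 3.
<p,q> = -556/105

Expand the product: p(x)·q(x) = 2*x^6 + x^5 + 2*x^4 + 2*x^3 - x^2 + 3*x - 3.
∫_{-1}^{1} of each monomial x^k gives [2/(k+1) if k even, 0 if k odd]. Integrating term-by-term (or equivalently evaluating the antiderivative F(x) = 2*x^7/7 + x^6/6 + 2*x^5/5 + x^4/2 - x^3/3 + 3*x^2/2 - 3*x at the endpoints):
  F(1) − F(−1) = -101/210 − (337/70) = -556/105.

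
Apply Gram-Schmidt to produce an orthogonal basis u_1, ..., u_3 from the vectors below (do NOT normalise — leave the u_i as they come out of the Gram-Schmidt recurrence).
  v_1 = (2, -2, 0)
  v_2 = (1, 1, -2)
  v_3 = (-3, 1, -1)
Orthogonal basis:
  u_1 = (2, -2, 0)
  u_2 = (1, 1, -2)
  u_3 = (-1, -1, -1)

Apply the Gram-Schmidt recurrence
  u_1 = v_1
  u_i = v_i − Σ_{j<i} ((v_i · u_j) / (u_j · u_j)) · u_j.

Step by step this gives:
  u_1 = (2, -2, 0)
  u_2 = (1, 1, -2)
  u_3 = (-1, -1, -1)

Orthogonality check:
  u_2 · u_1 = 0 (should be 0)
  u_3 · u_1 = 0 (should be 0)
  u_3 · u_2 = 0 (should be 0)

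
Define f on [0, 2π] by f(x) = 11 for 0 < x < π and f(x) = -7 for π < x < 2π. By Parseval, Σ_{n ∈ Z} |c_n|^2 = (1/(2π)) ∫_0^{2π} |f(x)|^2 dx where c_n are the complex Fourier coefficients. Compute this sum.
Σ |c_n|^2 = 85

Parseval equates the L^2 energy of f (normalised by 1/(2π)) with the ℓ^2 sum of its Fourier coefficients: (1/(2π)) ∫_0^{2π} |f|^2 = Σ |c_n|^2.
Compute the left side: (1/(2π)) [∫_0^π 11^2 dx + ∫_π^{2π} (-7)^2 dx] = (1/(2π)) · (121π + 49π) = (121 + 49)/2 = 85.
So Σ_{n ∈ Z} |c_n|^2 = 85.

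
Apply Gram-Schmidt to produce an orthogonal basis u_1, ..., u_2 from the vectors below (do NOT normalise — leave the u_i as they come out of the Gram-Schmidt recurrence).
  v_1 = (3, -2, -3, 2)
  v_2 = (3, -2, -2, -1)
Orthogonal basis:
  u_1 = (3, -2, -3, 2)
  u_2 = (27/26, -9/13, -1/26, -30/13)

Apply the Gram-Schmidt recurrence
  u_1 = v_1
  u_i = v_i − Σ_{j<i} ((v_i · u_j) / (u_j · u_j)) · u_j.

Step by step this gives:
  u_1 = (3, -2, -3, 2)
  u_2 = (27/26, -9/13, -1/26, -30/13)

Orthogonality check:
  u_2 · u_1 = 0 (should be 0)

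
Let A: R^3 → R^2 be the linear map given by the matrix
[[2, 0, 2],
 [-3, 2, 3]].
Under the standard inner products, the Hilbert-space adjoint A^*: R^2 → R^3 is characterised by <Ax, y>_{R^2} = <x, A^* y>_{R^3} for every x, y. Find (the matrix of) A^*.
A^* = A^T =
[[2, -3],
 [0, 2],
 [2, 3]]

For real matrices with standard dot products, the defining identity <Ax, y> = <x, A^* y> gives (Ax)^T y = x^T (A^*) y, i.e. x^T A^T y = x^T (A^*) y. Since this holds for all x, y, we must have A^* = A^T. Therefore
A^* =
[[2, -3],
 [0, 2],
 [2, 3]].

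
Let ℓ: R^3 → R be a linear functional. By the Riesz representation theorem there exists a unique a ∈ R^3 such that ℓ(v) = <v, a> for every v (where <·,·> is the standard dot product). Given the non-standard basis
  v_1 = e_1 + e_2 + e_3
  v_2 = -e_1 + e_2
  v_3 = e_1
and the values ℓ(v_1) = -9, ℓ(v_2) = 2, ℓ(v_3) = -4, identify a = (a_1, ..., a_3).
a = (-4, -2, -3)

Write a = (a_1, ..., a_3) in the standard basis. For each basis vector v_i, ℓ(v_i) = <v_i, a> is a linear equation in the a_j's. Collect the n equations into a matrix system V a = ℓ, where row i of V is v_i (expressed in the standard basis). Since V is invertible (lower-triangular with 1s on the diagonal, up to permutation), solve by back-substitution:
  V =
[[1, 1, 1],
 [-1, 1, 0],
 [1, 0, 0]]
  V a = (-9, 2, -4)
Solving gives a = (-4, -2, -3).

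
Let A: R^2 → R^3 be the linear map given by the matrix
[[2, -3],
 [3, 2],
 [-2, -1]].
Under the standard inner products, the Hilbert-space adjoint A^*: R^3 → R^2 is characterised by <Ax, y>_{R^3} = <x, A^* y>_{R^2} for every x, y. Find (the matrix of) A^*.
A^* = A^T =
[[2, 3, -2],
 [-3, 2, -1]]

For real matrices with standard dot products, the defining identity <Ax, y> = <x, A^* y> gives (Ax)^T y = x^T (A^*) y, i.e. x^T A^T y = x^T (A^*) y. Since this holds for all x, y, we must have A^* = A^T. Therefore
A^* =
[[2, 3, -2],
 [-3, 2, -1]].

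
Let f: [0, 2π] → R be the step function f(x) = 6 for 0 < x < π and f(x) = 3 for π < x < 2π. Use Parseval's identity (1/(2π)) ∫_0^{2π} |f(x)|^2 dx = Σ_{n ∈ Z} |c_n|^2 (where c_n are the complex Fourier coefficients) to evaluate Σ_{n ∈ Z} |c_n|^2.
Σ |c_n|^2 = 45/2

Parseval equates the L^2 energy of f (normalised by 1/(2π)) with the ℓ^2 sum of its Fourier coefficients: (1/(2π)) ∫_0^{2π} |f|^2 = Σ |c_n|^2.
Compute the left side: (1/(2π)) [∫_0^π 6^2 dx + ∫_π^{2π} 3^2 dx] = (1/(2π)) · (36π + 9π) = (36 + 9)/2 = 45/2.
So Σ_{n ∈ Z} |c_n|^2 = 45/2.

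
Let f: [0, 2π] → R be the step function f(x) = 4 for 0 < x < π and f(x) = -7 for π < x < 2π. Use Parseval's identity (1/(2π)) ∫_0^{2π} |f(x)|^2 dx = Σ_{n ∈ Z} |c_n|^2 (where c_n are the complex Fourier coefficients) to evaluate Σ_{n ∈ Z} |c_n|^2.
Σ |c_n|^2 = 65/2

Parseval equates the L^2 energy of f (normalised by 1/(2π)) with the ℓ^2 sum of its Fourier coefficients: (1/(2π)) ∫_0^{2π} |f|^2 = Σ |c_n|^2.
Compute the left side: (1/(2π)) [∫_0^π 4^2 dx + ∫_π^{2π} (-7)^2 dx] = (1/(2π)) · (16π + 49π) = (16 + 49)/2 = 65/2.
So Σ_{n ∈ Z} |c_n|^2 = 65/2.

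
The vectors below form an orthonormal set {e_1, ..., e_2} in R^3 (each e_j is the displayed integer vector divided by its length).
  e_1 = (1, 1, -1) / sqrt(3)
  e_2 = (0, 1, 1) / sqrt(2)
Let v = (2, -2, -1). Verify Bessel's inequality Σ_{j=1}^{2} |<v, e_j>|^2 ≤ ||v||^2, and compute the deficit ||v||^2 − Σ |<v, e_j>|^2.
Σ |<v, e_j>|^2 = 29/6; ||v||^2 = 9; deficit = 25/6

Write each e_j = u_j / sqrt(<u_j, u_j>) where u_j is the displayed integer vector. Then <v, e_j> = <v, u_j> / sqrt(<u_j, u_j>), so |<v, e_j>|^2 = <v, u_j>^2 / <u_j, u_j>.
Coefficients: <v, e_1> = 1/sqrt(3), <v, e_2> = -3/sqrt(2).
Square and sum: Σ |<v, e_j>|^2 = 29/6.
Compute ||v||^2 = v·v = 9.
Deficit = 9 − 29/6 = 25/6 ≥ 0, confirming Bessel's inequality. (The deficit equals ||v − Σ <v,e_j> e_j||^2, the squared distance from v to span{e_j}.)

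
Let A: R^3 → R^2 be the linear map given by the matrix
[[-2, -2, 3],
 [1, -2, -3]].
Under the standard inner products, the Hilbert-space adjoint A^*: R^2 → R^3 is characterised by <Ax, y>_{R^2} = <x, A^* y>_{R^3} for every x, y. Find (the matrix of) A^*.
A^* = A^T =
[[-2, 1],
 [-2, -2],
 [3, -3]]

For real matrices with standard dot products, the defining identity <Ax, y> = <x, A^* y> gives (Ax)^T y = x^T (A^*) y, i.e. x^T A^T y = x^T (A^*) y. Since this holds for all x, y, we must have A^* = A^T. Therefore
A^* =
[[-2, 1],
 [-2, -2],
 [3, -3]].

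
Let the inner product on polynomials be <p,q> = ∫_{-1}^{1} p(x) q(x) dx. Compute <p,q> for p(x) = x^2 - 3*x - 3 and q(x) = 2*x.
<p,q> = -4

Expand the product: p(x)·q(x) = 2*x^3 - 6*x^2 - 6*x.
∫_{-1}^{1} of each monomial x^k gives [2/(k+1) if k even, 0 if k odd]. Integrating term-by-term (or equivalently evaluating the antiderivative F(x) = x^4/2 - 2*x^3 - 3*x^2 at the endpoints):
  F(1) − F(−1) = -9/2 − (-1/2) = -4.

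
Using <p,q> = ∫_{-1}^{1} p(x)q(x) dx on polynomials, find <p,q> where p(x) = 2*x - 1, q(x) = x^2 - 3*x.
<p,q> = -14/3

Expand the product: p(x)·q(x) = 2*x^3 - 7*x^2 + 3*x.
∫_{-1}^{1} of each monomial x^k gives [2/(k+1) if k even, 0 if k odd]. Integrating term-by-term (or equivalently evaluating the antiderivative F(x) = x^4/2 - 7*x^3/3 + 3*x^2/2 at the endpoints):
  F(1) − F(−1) = -1/3 − (13/3) = -14/3.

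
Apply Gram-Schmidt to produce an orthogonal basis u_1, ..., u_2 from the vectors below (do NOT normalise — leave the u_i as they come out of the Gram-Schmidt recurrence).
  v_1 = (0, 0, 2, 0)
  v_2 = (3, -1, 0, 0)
Orthogonal basis:
  u_1 = (0, 0, 2, 0)
  u_2 = (3, -1, 0, 0)

Apply the Gram-Schmidt recurrence
  u_1 = v_1
  u_i = v_i − Σ_{j<i} ((v_i · u_j) / (u_j · u_j)) · u_j.

Step by step this gives:
  u_1 = (0, 0, 2, 0)
  u_2 = (3, -1, 0, 0)

Orthogonality check:
  u_2 · u_1 = 0 (should be 0)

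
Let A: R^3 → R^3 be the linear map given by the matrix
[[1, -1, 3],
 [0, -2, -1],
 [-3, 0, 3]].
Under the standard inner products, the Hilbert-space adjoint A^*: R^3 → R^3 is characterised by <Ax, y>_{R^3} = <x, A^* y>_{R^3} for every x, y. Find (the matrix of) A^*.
A^* = A^T =
[[1, 0, -3],
 [-1, -2, 0],
 [3, -1, 3]]

For real matrices with standard dot products, the defining identity <Ax, y> = <x, A^* y> gives (Ax)^T y = x^T (A^*) y, i.e. x^T A^T y = x^T (A^*) y. Since this holds for all x, y, we must have A^* = A^T. Therefore
A^* =
[[1, 0, -3],
 [-1, -2, 0],
 [3, -1, 3]].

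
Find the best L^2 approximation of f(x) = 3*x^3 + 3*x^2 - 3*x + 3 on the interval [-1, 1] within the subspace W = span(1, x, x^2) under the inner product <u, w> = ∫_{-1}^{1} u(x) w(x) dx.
g(x) = 3*x^2 - 6*x/5 + 3

The best approximation g ∈ W is the orthogonal projection of f onto W. Writing g = a_0 + a_1 x + a_2 x^2, the coefficients solve the normal equations G · a = b where
  G_{ij} = <φ_i, φ_j> and b_i = <f, φ_i>, with φ_0 = 1, φ_1 = x, φ_2 = x^2.
G =
  [2, 0, 2/3]
  [0, 2/3, 0]
  [2/3, 0, 2/5],
b = (8, -4/5, 16/5).
Solving gives a_0 = 3, a_1 = -6/5, a_2 = 3, so
  g(x) = 3*x^2 - 6*x/5 + 3.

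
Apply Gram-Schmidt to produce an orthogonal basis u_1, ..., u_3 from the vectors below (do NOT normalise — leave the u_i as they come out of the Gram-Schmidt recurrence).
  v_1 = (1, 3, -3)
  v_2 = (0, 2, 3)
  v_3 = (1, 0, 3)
Orthogonal basis:
  u_1 = (1, 3, -3)
  u_2 = (3/19, 47/19, 48/19)
  u_3 = (45/34, -9/34, 3/17)

Apply the Gram-Schmidt recurrence
  u_1 = v_1
  u_i = v_i − Σ_{j<i} ((v_i · u_j) / (u_j · u_j)) · u_j.

Step by step this gives:
  u_1 = (1, 3, -3)
  u_2 = (3/19, 47/19, 48/19)
  u_3 = (45/34, -9/34, 3/17)

Orthogonality check:
  u_2 · u_1 = 0 (should be 0)
  u_3 · u_1 = 0 (should be 0)
  u_3 · u_2 = 0 (should be 0)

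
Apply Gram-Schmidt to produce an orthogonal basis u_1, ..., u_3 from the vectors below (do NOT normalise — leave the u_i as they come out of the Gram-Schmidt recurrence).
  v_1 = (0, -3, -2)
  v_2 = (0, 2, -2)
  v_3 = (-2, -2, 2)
Orthogonal basis:
  u_1 = (0, -3, -2)
  u_2 = (0, 20/13, -30/13)
  u_3 = (-2, 0, 0)

Apply the Gram-Schmidt recurrence
  u_1 = v_1
  u_i = v_i − Σ_{j<i} ((v_i · u_j) / (u_j · u_j)) · u_j.

Step by step this gives:
  u_1 = (0, -3, -2)
  u_2 = (0, 20/13, -30/13)
  u_3 = (-2, 0, 0)

Orthogonality check:
  u_2 · u_1 = 0 (should be 0)
  u_3 · u_1 = 0 (should be 0)
  u_3 · u_2 = 0 (should be 0)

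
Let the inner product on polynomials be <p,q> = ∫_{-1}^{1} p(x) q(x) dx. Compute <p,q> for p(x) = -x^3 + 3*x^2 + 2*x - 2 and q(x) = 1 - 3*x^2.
<p,q> = -8/5

Expand the product: p(x)·q(x) = 3*x^5 - 9*x^4 - 7*x^3 + 9*x^2 + 2*x - 2.
∫_{-1}^{1} of each monomial x^k gives [2/(k+1) if k even, 0 if k odd]. Integrating term-by-term (or equivalently evaluating the antiderivative F(x) = x^6/2 - 9*x^5/5 - 7*x^4/4 + 3*x^3 + x^2 - 2*x at the endpoints):
  F(1) − F(−1) = -21/20 − (11/20) = -8/5.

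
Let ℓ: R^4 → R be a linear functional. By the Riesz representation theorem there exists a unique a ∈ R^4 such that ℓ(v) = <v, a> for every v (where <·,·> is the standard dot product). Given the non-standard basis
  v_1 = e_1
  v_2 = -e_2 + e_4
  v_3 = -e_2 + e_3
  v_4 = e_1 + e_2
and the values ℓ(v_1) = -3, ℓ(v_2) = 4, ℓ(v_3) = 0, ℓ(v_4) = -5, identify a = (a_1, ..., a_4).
a = (-3, -2, -2, 2)

Write a = (a_1, ..., a_4) in the standard basis. For each basis vector v_i, ℓ(v_i) = <v_i, a> is a linear equation in the a_j's. Collect the n equations into a matrix system V a = ℓ, where row i of V is v_i (expressed in the standard basis). Since V is invertible (lower-triangular with 1s on the diagonal, up to permutation), solve by back-substitution:
  V =
[[1, 0, 0, 0],
 [0, -1, 0, 1],
 [0, -1, 1, 0],
 [1, 1, 0, 0]]
  V a = (-3, 4, 0, -5)
Solving gives a = (-3, -2, -2, 2).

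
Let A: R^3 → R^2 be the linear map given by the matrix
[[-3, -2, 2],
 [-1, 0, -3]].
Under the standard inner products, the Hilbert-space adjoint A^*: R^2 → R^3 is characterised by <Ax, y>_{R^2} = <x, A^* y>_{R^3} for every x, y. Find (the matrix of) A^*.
A^* = A^T =
[[-3, -1],
 [-2, 0],
 [2, -3]]

For real matrices with standard dot products, the defining identity <Ax, y> = <x, A^* y> gives (Ax)^T y = x^T (A^*) y, i.e. x^T A^T y = x^T (A^*) y. Since this holds for all x, y, we must have A^* = A^T. Therefore
A^* =
[[-3, -1],
 [-2, 0],
 [2, -3]].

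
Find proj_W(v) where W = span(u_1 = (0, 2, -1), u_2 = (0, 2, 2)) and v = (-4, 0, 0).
proj_W(v) = (0, 0, 0)

Set up U = [u_1 | ... | u_2] ∈ R^(3×2). The projector onto W = col(U) is P = U (U^T U)^(-1) U^T.
Compute U^T U =
  [5, 2]
  [2, 8],
and U^T v = (0, 0).
Solve U^T U · c = U^T v for the coefficients: c = (0, 0). The projection is proj_W(v) = U c.
Check: (v - proj_W(v)) · u_1 = 0  (should be 0).
Check: (v - proj_W(v)) · u_2 = 0  (should be 0).
Result: proj_W(v) = (0, 0, 0).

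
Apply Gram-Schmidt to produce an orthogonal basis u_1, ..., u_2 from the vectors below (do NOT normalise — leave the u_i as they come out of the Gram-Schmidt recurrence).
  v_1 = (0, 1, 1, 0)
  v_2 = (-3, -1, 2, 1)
Orthogonal basis:
  u_1 = (0, 1, 1, 0)
  u_2 = (-3, -3/2, 3/2, 1)

Apply the Gram-Schmidt recurrence
  u_1 = v_1
  u_i = v_i − Σ_{j<i} ((v_i · u_j) / (u_j · u_j)) · u_j.

Step by step this gives:
  u_1 = (0, 1, 1, 0)
  u_2 = (-3, -3/2, 3/2, 1)

Orthogonality check:
  u_2 · u_1 = 0 (should be 0)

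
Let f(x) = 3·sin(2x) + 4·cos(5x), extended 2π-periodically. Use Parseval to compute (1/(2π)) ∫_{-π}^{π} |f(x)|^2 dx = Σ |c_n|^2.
Σ |c_n|^2 = 25/2

Expand |f|^2 and use orthogonality of {sin(nx), cos(mx)} on [-π, π]:
  ∫_{-π}^{π} sin(nx)^2 dx = π, ∫ cos(mx)^2 dx = π, and cross terms integrate to 0.
So ∫_{-π}^{π} f(x)^2 dx = 3^2 · π + 4^2 · π = (9 + 16)π.
Divide by 2π: (9 + 16)/2 = 25/2.
By Parseval, this equals Σ |c_n|^2.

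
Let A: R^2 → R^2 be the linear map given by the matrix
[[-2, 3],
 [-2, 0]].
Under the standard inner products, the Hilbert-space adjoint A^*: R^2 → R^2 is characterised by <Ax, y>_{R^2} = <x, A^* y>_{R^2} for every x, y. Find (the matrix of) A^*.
A^* = A^T =
[[-2, -2],
 [3, 0]]

For real matrices with standard dot products, the defining identity <Ax, y> = <x, A^* y> gives (Ax)^T y = x^T (A^*) y, i.e. x^T A^T y = x^T (A^*) y. Since this holds for all x, y, we must have A^* = A^T. Therefore
A^* =
[[-2, -2],
 [3, 0]].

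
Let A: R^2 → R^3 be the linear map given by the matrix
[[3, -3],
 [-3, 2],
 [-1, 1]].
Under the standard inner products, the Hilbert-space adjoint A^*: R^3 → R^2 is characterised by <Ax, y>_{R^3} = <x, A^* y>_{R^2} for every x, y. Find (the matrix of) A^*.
A^* = A^T =
[[3, -3, -1],
 [-3, 2, 1]]

For real matrices with standard dot products, the defining identity <Ax, y> = <x, A^* y> gives (Ax)^T y = x^T (A^*) y, i.e. x^T A^T y = x^T (A^*) y. Since this holds for all x, y, we must have A^* = A^T. Therefore
A^* =
[[3, -3, -1],
 [-3, 2, 1]].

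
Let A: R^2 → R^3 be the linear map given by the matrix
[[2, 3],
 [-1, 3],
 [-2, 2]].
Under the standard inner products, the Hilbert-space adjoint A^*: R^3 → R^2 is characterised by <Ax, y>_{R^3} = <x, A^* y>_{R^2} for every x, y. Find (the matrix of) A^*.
A^* = A^T =
[[2, -1, -2],
 [3, 3, 2]]

For real matrices with standard dot products, the defining identity <Ax, y> = <x, A^* y> gives (Ax)^T y = x^T (A^*) y, i.e. x^T A^T y = x^T (A^*) y. Since this holds for all x, y, we must have A^* = A^T. Therefore
A^* =
[[2, -1, -2],
 [3, 3, 2]].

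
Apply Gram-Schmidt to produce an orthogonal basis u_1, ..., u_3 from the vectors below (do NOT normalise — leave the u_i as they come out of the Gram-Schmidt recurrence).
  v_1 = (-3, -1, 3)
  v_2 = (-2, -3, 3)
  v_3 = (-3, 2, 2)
Orthogonal basis:
  u_1 = (-3, -1, 3)
  u_2 = (16/19, -39/19, 3/19)
  u_3 = (6/47, 3/47, 7/47)

Apply the Gram-Schmidt recurrence
  u_1 = v_1
  u_i = v_i − Σ_{j<i} ((v_i · u_j) / (u_j · u_j)) · u_j.

Step by step this gives:
  u_1 = (-3, -1, 3)
  u_2 = (16/19, -39/19, 3/19)
  u_3 = (6/47, 3/47, 7/47)

Orthogonality check:
  u_2 · u_1 = 0 (should be 0)
  u_3 · u_1 = 0 (should be 0)
  u_3 · u_2 = 0 (should be 0)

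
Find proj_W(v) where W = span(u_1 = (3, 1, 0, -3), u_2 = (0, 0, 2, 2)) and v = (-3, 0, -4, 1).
proj_W(v) = (-99/29, -33/29, -93/29, 6/29)

Set up U = [u_1 | ... | u_2] ∈ R^(4×2). The projector onto W = col(U) is P = U (U^T U)^(-1) U^T.
Compute U^T U =
  [19, -6]
  [-6, 8],
and U^T v = (-12, -6).
Solve U^T U · c = U^T v for the coefficients: c = (-33/29, -93/58). The projection is proj_W(v) = U c.
Check: (v - proj_W(v)) · u_1 = 0  (should be 0).
Check: (v - proj_W(v)) · u_2 = 0  (should be 0).
Result: proj_W(v) = (-99/29, -33/29, -93/29, 6/29).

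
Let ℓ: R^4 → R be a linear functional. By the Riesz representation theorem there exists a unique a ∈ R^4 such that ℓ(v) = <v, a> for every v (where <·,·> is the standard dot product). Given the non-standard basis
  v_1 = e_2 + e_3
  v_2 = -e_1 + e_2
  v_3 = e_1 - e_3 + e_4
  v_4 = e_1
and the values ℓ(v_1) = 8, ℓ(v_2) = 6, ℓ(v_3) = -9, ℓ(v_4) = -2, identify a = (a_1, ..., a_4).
a = (-2, 4, 4, -3)

Write a = (a_1, ..., a_4) in the standard basis. For each basis vector v_i, ℓ(v_i) = <v_i, a> is a linear equation in the a_j's. Collect the n equations into a matrix system V a = ℓ, where row i of V is v_i (expressed in the standard basis). Since V is invertible (lower-triangular with 1s on the diagonal, up to permutation), solve by back-substitution:
  V =
[[0, 1, 1, 0],
 [-1, 1, 0, 0],
 [1, 0, -1, 1],
 [1, 0, 0, 0]]
  V a = (8, 6, -9, -2)
Solving gives a = (-2, 4, 4, -3).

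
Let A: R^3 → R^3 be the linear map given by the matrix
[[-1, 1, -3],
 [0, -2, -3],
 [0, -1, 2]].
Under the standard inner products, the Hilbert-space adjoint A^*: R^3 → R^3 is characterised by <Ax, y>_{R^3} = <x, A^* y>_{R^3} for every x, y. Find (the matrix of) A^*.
A^* = A^T =
[[-1, 0, 0],
 [1, -2, -1],
 [-3, -3, 2]]

For real matrices with standard dot products, the defining identity <Ax, y> = <x, A^* y> gives (Ax)^T y = x^T (A^*) y, i.e. x^T A^T y = x^T (A^*) y. Since this holds for all x, y, we must have A^* = A^T. Therefore
A^* =
[[-1, 0, 0],
 [1, -2, -1],
 [-3, -3, 2]].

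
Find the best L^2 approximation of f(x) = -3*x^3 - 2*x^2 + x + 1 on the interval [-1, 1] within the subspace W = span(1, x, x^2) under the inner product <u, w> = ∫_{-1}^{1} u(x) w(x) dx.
g(x) = -2*x^2 - 4*x/5 + 1

The best approximation g ∈ W is the orthogonal projection of f onto W. Writing g = a_0 + a_1 x + a_2 x^2, the coefficients solve the normal equations G · a = b where
  G_{ij} = <φ_i, φ_j> and b_i = <f, φ_i>, with φ_0 = 1, φ_1 = x, φ_2 = x^2.
G =
  [2, 0, 2/3]
  [0, 2/3, 0]
  [2/3, 0, 2/5],
b = (2/3, -8/15, -2/15).
Solving gives a_0 = 1, a_1 = -4/5, a_2 = -2, so
  g(x) = -2*x^2 - 4*x/5 + 1.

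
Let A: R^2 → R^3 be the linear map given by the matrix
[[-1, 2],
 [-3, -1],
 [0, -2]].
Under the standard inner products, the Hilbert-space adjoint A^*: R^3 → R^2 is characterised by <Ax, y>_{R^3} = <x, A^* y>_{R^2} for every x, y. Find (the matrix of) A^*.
A^* = A^T =
[[-1, -3, 0],
 [2, -1, -2]]

For real matrices with standard dot products, the defining identity <Ax, y> = <x, A^* y> gives (Ax)^T y = x^T (A^*) y, i.e. x^T A^T y = x^T (A^*) y. Since this holds for all x, y, we must have A^* = A^T. Therefore
A^* =
[[-1, -3, 0],
 [2, -1, -2]].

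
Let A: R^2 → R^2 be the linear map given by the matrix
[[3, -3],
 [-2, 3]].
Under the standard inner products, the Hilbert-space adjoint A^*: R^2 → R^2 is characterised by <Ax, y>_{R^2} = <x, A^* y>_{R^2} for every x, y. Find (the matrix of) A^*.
A^* = A^T =
[[3, -2],
 [-3, 3]]

For real matrices with standard dot products, the defining identity <Ax, y> = <x, A^* y> gives (Ax)^T y = x^T (A^*) y, i.e. x^T A^T y = x^T (A^*) y. Since this holds for all x, y, we must have A^* = A^T. Therefore
A^* =
[[3, -2],
 [-3, 3]].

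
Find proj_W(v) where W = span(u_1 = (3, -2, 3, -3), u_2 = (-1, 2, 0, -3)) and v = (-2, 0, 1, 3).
proj_W(v) = (-269/430, -39/215, -231/215, 1041/430)

Set up U = [u_1 | ... | u_2] ∈ R^(4×2). The projector onto W = col(U) is P = U (U^T U)^(-1) U^T.
Compute U^T U =
  [31, 2]
  [2, 14],
and U^T v = (-12, -7).
Solve U^T U · c = U^T v for the coefficients: c = (-77/215, -193/430). The projection is proj_W(v) = U c.
Check: (v - proj_W(v)) · u_1 = 0  (should be 0).
Check: (v - proj_W(v)) · u_2 = 0  (should be 0).
Result: proj_W(v) = (-269/430, -39/215, -231/215, 1041/430).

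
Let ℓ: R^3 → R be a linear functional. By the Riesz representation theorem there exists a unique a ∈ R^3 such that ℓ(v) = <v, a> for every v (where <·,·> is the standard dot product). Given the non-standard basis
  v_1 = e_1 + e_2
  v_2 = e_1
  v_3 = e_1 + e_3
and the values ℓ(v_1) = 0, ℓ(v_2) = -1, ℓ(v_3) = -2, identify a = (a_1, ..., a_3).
a = (-1, 1, -1)

Write a = (a_1, ..., a_3) in the standard basis. For each basis vector v_i, ℓ(v_i) = <v_i, a> is a linear equation in the a_j's. Collect the n equations into a matrix system V a = ℓ, where row i of V is v_i (expressed in the standard basis). Since V is invertible (lower-triangular with 1s on the diagonal, up to permutation), solve by back-substitution:
  V =
[[1, 1, 0],
 [1, 0, 0],
 [1, 0, 1]]
  V a = (0, -1, -2)
Solving gives a = (-1, 1, -1).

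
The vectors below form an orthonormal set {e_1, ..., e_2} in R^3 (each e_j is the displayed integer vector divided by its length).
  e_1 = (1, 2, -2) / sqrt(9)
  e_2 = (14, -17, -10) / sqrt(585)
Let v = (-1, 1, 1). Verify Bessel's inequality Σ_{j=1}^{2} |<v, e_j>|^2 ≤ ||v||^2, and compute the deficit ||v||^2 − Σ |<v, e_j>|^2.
Σ |<v, e_j>|^2 = 194/65; ||v||^2 = 3; deficit = 1/65

Write each e_j = u_j / sqrt(<u_j, u_j>) where u_j is the displayed integer vector. Then <v, e_j> = <v, u_j> / sqrt(<u_j, u_j>), so |<v, e_j>|^2 = <v, u_j>^2 / <u_j, u_j>.
Coefficients: <v, e_1> = -1/sqrt(9), <v, e_2> = -41/sqrt(585).
Square and sum: Σ |<v, e_j>|^2 = 194/65.
Compute ||v||^2 = v·v = 3.
Deficit = 3 − 194/65 = 1/65 ≥ 0, confirming Bessel's inequality. (The deficit equals ||v − Σ <v,e_j> e_j||^2, the squared distance from v to span{e_j}.)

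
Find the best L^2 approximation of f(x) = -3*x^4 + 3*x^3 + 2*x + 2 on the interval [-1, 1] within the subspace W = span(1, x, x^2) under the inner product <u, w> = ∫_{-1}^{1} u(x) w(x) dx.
g(x) = -18*x^2/7 + 19*x/5 + 79/35

The best approximation g ∈ W is the orthogonal projection of f onto W. Writing g = a_0 + a_1 x + a_2 x^2, the coefficients solve the normal equations G · a = b where
  G_{ij} = <φ_i, φ_j> and b_i = <f, φ_i>, with φ_0 = 1, φ_1 = x, φ_2 = x^2.
G =
  [2, 0, 2/3]
  [0, 2/3, 0]
  [2/3, 0, 2/5],
b = (14/5, 38/15, 10/21).
Solving gives a_0 = 79/35, a_1 = 19/5, a_2 = -18/7, so
  g(x) = -18*x^2/7 + 19*x/5 + 79/35.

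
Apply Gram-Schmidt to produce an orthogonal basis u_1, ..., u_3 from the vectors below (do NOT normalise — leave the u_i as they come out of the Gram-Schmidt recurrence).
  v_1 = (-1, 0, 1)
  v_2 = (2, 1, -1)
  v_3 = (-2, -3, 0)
Orthogonal basis:
  u_1 = (-1, 0, 1)
  u_2 = (1/2, 1, 1/2)
  u_3 = (1/3, -1/3, 1/3)

Apply the Gram-Schmidt recurrence
  u_1 = v_1
  u_i = v_i − Σ_{j<i} ((v_i · u_j) / (u_j · u_j)) · u_j.

Step by step this gives:
  u_1 = (-1, 0, 1)
  u_2 = (1/2, 1, 1/2)
  u_3 = (1/3, -1/3, 1/3)

Orthogonality check:
  u_2 · u_1 = 0 (should be 0)
  u_3 · u_1 = 0 (should be 0)
  u_3 · u_2 = 0 (should be 0)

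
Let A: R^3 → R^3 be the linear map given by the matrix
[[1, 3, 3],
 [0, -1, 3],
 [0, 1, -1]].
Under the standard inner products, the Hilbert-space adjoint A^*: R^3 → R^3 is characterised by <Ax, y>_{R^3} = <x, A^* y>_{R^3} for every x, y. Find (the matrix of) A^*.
A^* = A^T =
[[1, 0, 0],
 [3, -1, 1],
 [3, 3, -1]]

For real matrices with standard dot products, the defining identity <Ax, y> = <x, A^* y> gives (Ax)^T y = x^T (A^*) y, i.e. x^T A^T y = x^T (A^*) y. Since this holds for all x, y, we must have A^* = A^T. Therefore
A^* =
[[1, 0, 0],
 [3, -1, 1],
 [3, 3, -1]].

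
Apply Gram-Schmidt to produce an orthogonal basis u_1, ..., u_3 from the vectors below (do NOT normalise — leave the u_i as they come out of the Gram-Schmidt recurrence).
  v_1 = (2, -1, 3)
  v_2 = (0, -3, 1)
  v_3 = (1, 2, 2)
Orthogonal basis:
  u_1 = (2, -1, 3)
  u_2 = (-6/7, -18/7, -2/7)
  u_3 = (-8/13, 2/13, 6/13)

Apply the Gram-Schmidt recurrence
  u_1 = v_1
  u_i = v_i − Σ_{j<i} ((v_i · u_j) / (u_j · u_j)) · u_j.

Step by step this gives:
  u_1 = (2, -1, 3)
  u_2 = (-6/7, -18/7, -2/7)
  u_3 = (-8/13, 2/13, 6/13)

Orthogonality check:
  u_2 · u_1 = 0 (should be 0)
  u_3 · u_1 = 0 (should be 0)
  u_3 · u_2 = 0 (should be 0)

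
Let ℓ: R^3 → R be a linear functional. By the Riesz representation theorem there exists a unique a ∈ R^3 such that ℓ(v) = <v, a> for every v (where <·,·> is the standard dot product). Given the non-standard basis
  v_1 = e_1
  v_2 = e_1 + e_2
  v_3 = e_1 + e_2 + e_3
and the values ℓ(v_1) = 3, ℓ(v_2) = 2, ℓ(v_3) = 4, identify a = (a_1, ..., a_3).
a = (3, -1, 2)

Write a = (a_1, ..., a_3) in the standard basis. For each basis vector v_i, ℓ(v_i) = <v_i, a> is a linear equation in the a_j's. Collect the n equations into a matrix system V a = ℓ, where row i of V is v_i (expressed in the standard basis). Since V is invertible (lower-triangular with 1s on the diagonal, up to permutation), solve by back-substitution:
  V =
[[1, 0, 0],
 [1, 1, 0],
 [1, 1, 1]]
  V a = (3, 2, 4)
Solving gives a = (3, -1, 2).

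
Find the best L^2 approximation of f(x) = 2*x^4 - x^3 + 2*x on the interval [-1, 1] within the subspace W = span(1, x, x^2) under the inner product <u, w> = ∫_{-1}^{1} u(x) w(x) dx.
g(x) = 12*x^2/7 + 7*x/5 - 6/35

The best approximation g ∈ W is the orthogonal projection of f onto W. Writing g = a_0 + a_1 x + a_2 x^2, the coefficients solve the normal equations G · a = b where
  G_{ij} = <φ_i, φ_j> and b_i = <f, φ_i>, with φ_0 = 1, φ_1 = x, φ_2 = x^2.
G =
  [2, 0, 2/3]
  [0, 2/3, 0]
  [2/3, 0, 2/5],
b = (4/5, 14/15, 4/7).
Solving gives a_0 = -6/35, a_1 = 7/5, a_2 = 12/7, so
  g(x) = 12*x^2/7 + 7*x/5 - 6/35.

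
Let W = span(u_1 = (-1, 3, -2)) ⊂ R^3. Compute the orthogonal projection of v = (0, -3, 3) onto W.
proj_W(v) = (15/14, -45/14, 15/7)

Set up U = [u_1 | ... | u_1] ∈ R^(3×1). The projector onto W = col(U) is P = U (U^T U)^(-1) U^T.
Compute U^T U =
  [14],
and U^T v = (-15).
Solve U^T U · c = U^T v for the coefficients: c = (-15/14). The projection is proj_W(v) = U c.
Check: (v - proj_W(v)) · u_1 = 0  (should be 0).
Result: proj_W(v) = (15/14, -45/14, 15/7).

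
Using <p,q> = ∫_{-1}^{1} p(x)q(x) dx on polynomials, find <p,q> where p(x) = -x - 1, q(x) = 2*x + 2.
<p,q> = -16/3

Expand the product: p(x)·q(x) = -2*x^2 - 4*x - 2.
∫_{-1}^{1} of each monomial x^k gives [2/(k+1) if k even, 0 if k odd]. Integrating term-by-term (or equivalently evaluating the antiderivative F(x) = -2*x^3/3 - 2*x^2 - 2*x at the endpoints):
  F(1) − F(−1) = -14/3 − (2/3) = -16/3.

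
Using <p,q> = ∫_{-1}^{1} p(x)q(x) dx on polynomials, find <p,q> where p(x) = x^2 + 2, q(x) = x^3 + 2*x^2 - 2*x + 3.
<p,q> = 262/15

Expand the product: p(x)·q(x) = x^5 + 2*x^4 + 7*x^2 - 4*x + 6.
∫_{-1}^{1} of each monomial x^k gives [2/(k+1) if k even, 0 if k odd]. Integrating term-by-term (or equivalently evaluating the antiderivative F(x) = x^6/6 + 2*x^5/5 + 7*x^3/3 - 2*x^2 + 6*x at the endpoints):
  F(1) − F(−1) = 69/10 − (-317/30) = 262/15.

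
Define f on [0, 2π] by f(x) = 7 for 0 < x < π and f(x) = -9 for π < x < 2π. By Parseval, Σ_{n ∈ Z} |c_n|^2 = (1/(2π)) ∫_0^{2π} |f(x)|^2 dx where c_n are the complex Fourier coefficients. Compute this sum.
Σ |c_n|^2 = 65

Parseval equates the L^2 energy of f (normalised by 1/(2π)) with the ℓ^2 sum of its Fourier coefficients: (1/(2π)) ∫_0^{2π} |f|^2 = Σ |c_n|^2.
Compute the left side: (1/(2π)) [∫_0^π 7^2 dx + ∫_π^{2π} (-9)^2 dx] = (1/(2π)) · (49π + 81π) = (49 + 81)/2 = 65.
So Σ_{n ∈ Z} |c_n|^2 = 65.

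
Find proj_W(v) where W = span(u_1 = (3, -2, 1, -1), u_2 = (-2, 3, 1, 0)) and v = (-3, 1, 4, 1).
proj_W(v) = (-121/89, 259/89, 138/89, -31/89)

Set up U = [u_1 | ... | u_2] ∈ R^(4×2). The projector onto W = col(U) is P = U (U^T U)^(-1) U^T.
Compute U^T U =
  [15, -11]
  [-11, 14],
and U^T v = (-8, 13).
Solve U^T U · c = U^T v for the coefficients: c = (31/89, 107/89). The projection is proj_W(v) = U c.
Check: (v - proj_W(v)) · u_1 = 0  (should be 0).
Check: (v - proj_W(v)) · u_2 = 0  (should be 0).
Result: proj_W(v) = (-121/89, 259/89, 138/89, -31/89).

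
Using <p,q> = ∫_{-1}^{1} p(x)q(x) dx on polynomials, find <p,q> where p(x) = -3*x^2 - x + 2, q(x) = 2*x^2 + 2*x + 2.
<p,q> = 44/15

Expand the product: p(x)·q(x) = -6*x^4 - 8*x^3 - 4*x^2 + 2*x + 4.
∫_{-1}^{1} of each monomial x^k gives [2/(k+1) if k even, 0 if k odd]. Integrating term-by-term (or equivalently evaluating the antiderivative F(x) = -6*x^5/5 - 2*x^4 - 4*x^3/3 + x^2 + 4*x at the endpoints):
  F(1) − F(−1) = 7/15 − (-37/15) = 44/15.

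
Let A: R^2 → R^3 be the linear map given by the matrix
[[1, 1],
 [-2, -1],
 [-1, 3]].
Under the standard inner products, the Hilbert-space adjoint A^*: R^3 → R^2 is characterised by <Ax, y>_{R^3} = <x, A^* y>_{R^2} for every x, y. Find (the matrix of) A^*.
A^* = A^T =
[[1, -2, -1],
 [1, -1, 3]]

For real matrices with standard dot products, the defining identity <Ax, y> = <x, A^* y> gives (Ax)^T y = x^T (A^*) y, i.e. x^T A^T y = x^T (A^*) y. Since this holds for all x, y, we must have A^* = A^T. Therefore
A^* =
[[1, -2, -1],
 [1, -1, 3]].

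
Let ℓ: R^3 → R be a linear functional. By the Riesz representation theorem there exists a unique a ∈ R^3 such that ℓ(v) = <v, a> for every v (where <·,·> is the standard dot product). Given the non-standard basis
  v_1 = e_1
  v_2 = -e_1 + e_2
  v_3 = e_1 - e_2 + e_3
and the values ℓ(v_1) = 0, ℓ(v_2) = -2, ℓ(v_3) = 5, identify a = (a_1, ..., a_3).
a = (0, -2, 3)

Write a = (a_1, ..., a_3) in the standard basis. For each basis vector v_i, ℓ(v_i) = <v_i, a> is a linear equation in the a_j's. Collect the n equations into a matrix system V a = ℓ, where row i of V is v_i (expressed in the standard basis). Since V is invertible (lower-triangular with 1s on the diagonal, up to permutation), solve by back-substitution:
  V =
[[1, 0, 0],
 [-1, 1, 0],
 [1, -1, 1]]
  V a = (0, -2, 5)
Solving gives a = (0, -2, 3).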